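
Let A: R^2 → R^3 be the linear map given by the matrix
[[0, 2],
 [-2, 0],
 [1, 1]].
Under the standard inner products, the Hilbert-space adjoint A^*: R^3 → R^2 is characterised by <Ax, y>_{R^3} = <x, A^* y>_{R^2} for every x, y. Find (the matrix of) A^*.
A^* = A^T =
[[0, -2, 1],
 [2, 0, 1]]

For real matrices with standard dot products, the defining identity <Ax, y> = <x, A^* y> gives (Ax)^T y = x^T (A^*) y, i.e. x^T A^T y = x^T (A^*) y. Since this holds for all x, y, we must have A^* = A^T. Therefore
A^* =
[[0, -2, 1],
 [2, 0, 1]].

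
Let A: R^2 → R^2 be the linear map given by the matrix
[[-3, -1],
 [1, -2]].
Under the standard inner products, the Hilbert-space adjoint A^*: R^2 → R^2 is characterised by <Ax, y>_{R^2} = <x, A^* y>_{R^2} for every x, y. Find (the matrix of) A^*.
A^* = A^T =
[[-3, 1],
 [-1, -2]]

For real matrices with standard dot products, the defining identity <Ax, y> = <x, A^* y> gives (Ax)^T y = x^T (A^*) y, i.e. x^T A^T y = x^T (A^*) y. Since this holds for all x, y, we must have A^* = A^T. Therefore
A^* =
[[-3, 1],
 [-1, -2]].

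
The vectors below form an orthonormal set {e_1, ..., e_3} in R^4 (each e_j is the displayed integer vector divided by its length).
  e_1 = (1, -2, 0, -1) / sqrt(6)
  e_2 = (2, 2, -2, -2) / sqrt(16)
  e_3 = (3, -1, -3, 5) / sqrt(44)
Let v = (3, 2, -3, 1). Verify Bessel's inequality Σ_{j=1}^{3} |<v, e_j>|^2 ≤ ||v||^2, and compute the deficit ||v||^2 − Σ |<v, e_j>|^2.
Σ |<v, e_j>|^2 = 757/33; ||v||^2 = 23; deficit = 2/33

Write each e_j = u_j / sqrt(<u_j, u_j>) where u_j is the displayed integer vector. Then <v, e_j> = <v, u_j> / sqrt(<u_j, u_j>), so |<v, e_j>|^2 = <v, u_j>^2 / <u_j, u_j>.
Coefficients: <v, e_1> = -2/sqrt(6), <v, e_2> = 14/sqrt(16), <v, e_3> = 21/sqrt(44).
Square and sum: Σ |<v, e_j>|^2 = 757/33.
Compute ||v||^2 = v·v = 23.
Deficit = 23 − 757/33 = 2/33 ≥ 0, confirming Bessel's inequality. (The deficit equals ||v − Σ <v,e_j> e_j||^2, the squared distance from v to span{e_j}.)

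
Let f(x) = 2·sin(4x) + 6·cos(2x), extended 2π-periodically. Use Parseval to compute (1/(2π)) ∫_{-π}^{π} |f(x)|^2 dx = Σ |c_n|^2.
Σ |c_n|^2 = 20

Expand |f|^2 and use orthogonality of {sin(nx), cos(mx)} on [-π, π]:
  ∫_{-π}^{π} sin(nx)^2 dx = π, ∫ cos(mx)^2 dx = π, and cross terms integrate to 0.
So ∫_{-π}^{π} f(x)^2 dx = 2^2 · π + 6^2 · π = (4 + 36)π.
Divide by 2π: (4 + 36)/2 = 20.
By Parseval, this equals Σ |c_n|^2.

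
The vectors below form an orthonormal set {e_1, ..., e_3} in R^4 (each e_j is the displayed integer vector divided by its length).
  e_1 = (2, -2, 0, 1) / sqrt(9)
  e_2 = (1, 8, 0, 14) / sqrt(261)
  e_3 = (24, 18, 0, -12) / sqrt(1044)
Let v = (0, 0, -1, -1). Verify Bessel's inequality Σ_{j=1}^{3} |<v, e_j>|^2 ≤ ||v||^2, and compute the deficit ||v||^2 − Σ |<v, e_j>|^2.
Σ |<v, e_j>|^2 = 1; ||v||^2 = 2; deficit = 1

Write each e_j = u_j / sqrt(<u_j, u_j>) where u_j is the displayed integer vector. Then <v, e_j> = <v, u_j> / sqrt(<u_j, u_j>), so |<v, e_j>|^2 = <v, u_j>^2 / <u_j, u_j>.
Coefficients: <v, e_1> = -1/sqrt(9), <v, e_2> = -14/sqrt(261), <v, e_3> = 12/sqrt(1044).
Square and sum: Σ |<v, e_j>|^2 = 1.
Compute ||v||^2 = v·v = 2.
Deficit = 2 − 1 = 1 ≥ 0, confirming Bessel's inequality. (The deficit equals ||v − Σ <v,e_j> e_j||^2, the squared distance from v to span{e_j}.)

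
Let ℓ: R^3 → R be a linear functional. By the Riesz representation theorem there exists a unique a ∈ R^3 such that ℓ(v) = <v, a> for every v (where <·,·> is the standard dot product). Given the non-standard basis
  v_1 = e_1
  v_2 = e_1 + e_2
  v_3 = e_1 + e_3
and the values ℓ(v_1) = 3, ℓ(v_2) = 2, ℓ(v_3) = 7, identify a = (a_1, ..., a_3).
a = (3, -1, 4)

Write a = (a_1, ..., a_3) in the standard basis. For each basis vector v_i, ℓ(v_i) = <v_i, a> is a linear equation in the a_j's. Collect the n equations into a matrix system V a = ℓ, where row i of V is v_i (expressed in the standard basis). Since V is invertible (lower-triangular with 1s on the diagonal, up to permutation), solve by back-substitution:
  V =
[[1, 0, 0],
 [1, 1, 0],
 [1, 0, 1]]
  V a = (3, 2, 7)
Solving gives a = (3, -1, 4).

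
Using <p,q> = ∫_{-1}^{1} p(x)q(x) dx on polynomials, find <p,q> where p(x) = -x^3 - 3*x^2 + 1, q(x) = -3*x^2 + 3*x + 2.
<p,q> = 2/5

Expand the product: p(x)·q(x) = 3*x^5 + 6*x^4 - 11*x^3 - 9*x^2 + 3*x + 2.
∫_{-1}^{1} of each monomial x^k gives [2/(k+1) if k even, 0 if k odd]. Integrating term-by-term (or equivalently evaluating the antiderivative F(x) = x^6/2 + 6*x^5/5 - 11*x^4/4 - 3*x^3 + 3*x^2/2 + 2*x at the endpoints):
  F(1) − F(−1) = -11/20 − (-19/20) = 2/5.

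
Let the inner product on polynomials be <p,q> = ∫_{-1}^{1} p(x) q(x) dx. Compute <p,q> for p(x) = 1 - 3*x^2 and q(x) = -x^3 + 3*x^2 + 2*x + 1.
<p,q> = -8/5

Expand the product: p(x)·q(x) = 3*x^5 - 9*x^4 - 7*x^3 + 2*x + 1.
∫_{-1}^{1} of each monomial x^k gives [2/(k+1) if k even, 0 if k odd]. Integrating term-by-term (or equivalently evaluating the antiderivative F(x) = x^6/2 - 9*x^5/5 - 7*x^4/4 + x^2 + x at the endpoints):
  F(1) − F(−1) = -21/20 − (11/20) = -8/5.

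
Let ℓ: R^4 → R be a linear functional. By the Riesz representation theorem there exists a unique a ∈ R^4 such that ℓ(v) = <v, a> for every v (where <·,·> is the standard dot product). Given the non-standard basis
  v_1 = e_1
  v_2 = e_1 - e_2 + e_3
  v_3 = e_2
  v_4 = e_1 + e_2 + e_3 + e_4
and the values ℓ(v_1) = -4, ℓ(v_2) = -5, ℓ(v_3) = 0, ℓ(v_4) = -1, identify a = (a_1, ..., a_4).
a = (-4, 0, -1, 4)

Write a = (a_1, ..., a_4) in the standard basis. For each basis vector v_i, ℓ(v_i) = <v_i, a> is a linear equation in the a_j's. Collect the n equations into a matrix system V a = ℓ, where row i of V is v_i (expressed in the standard basis). Since V is invertible (lower-triangular with 1s on the diagonal, up to permutation), solve by back-substitution:
  V =
[[1, 0, 0, 0],
 [1, -1, 1, 0],
 [0, 1, 0, 0],
 [1, 1, 1, 1]]
  V a = (-4, -5, 0, -1)
Solving gives a = (-4, 0, -1, 4).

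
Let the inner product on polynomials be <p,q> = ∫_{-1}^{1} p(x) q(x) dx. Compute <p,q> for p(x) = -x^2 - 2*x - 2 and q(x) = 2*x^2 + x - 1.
<p,q> = -2/15

Expand the product: p(x)·q(x) = -2*x^4 - 5*x^3 - 5*x^2 + 2.
∫_{-1}^{1} of each monomial x^k gives [2/(k+1) if k even, 0 if k odd]. Integrating term-by-term (or equivalently evaluating the antiderivative F(x) = -2*x^5/5 - 5*x^4/4 - 5*x^3/3 + 2*x at the endpoints):
  F(1) − F(−1) = -79/60 − (-71/60) = -2/15.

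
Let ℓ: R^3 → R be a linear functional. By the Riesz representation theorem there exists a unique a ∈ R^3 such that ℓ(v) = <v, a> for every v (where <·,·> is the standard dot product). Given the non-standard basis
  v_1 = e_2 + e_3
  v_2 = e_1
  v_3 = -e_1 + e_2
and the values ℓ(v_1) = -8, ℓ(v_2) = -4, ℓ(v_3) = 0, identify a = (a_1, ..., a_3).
a = (-4, -4, -4)

Write a = (a_1, ..., a_3) in the standard basis. For each basis vector v_i, ℓ(v_i) = <v_i, a> is a linear equation in the a_j's. Collect the n equations into a matrix system V a = ℓ, where row i of V is v_i (expressed in the standard basis). Since V is invertible (lower-triangular with 1s on the diagonal, up to permutation), solve by back-substitution:
  V =
[[0, 1, 1],
 [1, 0, 0],
 [-1, 1, 0]]
  V a = (-8, -4, 0)
Solving gives a = (-4, -4, -4).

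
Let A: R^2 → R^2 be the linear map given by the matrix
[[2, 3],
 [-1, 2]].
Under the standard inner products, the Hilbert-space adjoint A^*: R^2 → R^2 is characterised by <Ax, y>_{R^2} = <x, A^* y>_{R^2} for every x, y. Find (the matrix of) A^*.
A^* = A^T =
[[2, -1],
 [3, 2]]

For real matrices with standard dot products, the defining identity <Ax, y> = <x, A^* y> gives (Ax)^T y = x^T (A^*) y, i.e. x^T A^T y = x^T (A^*) y. Since this holds for all x, y, we must have A^* = A^T. Therefore
A^* =
[[2, -1],
 [3, 2]].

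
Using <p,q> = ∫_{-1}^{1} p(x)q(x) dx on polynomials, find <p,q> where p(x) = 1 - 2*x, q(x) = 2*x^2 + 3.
<p,q> = 22/3

Expand the product: p(x)·q(x) = -4*x^3 + 2*x^2 - 6*x + 3.
∫_{-1}^{1} of each monomial x^k gives [2/(k+1) if k even, 0 if k odd]. Integrating term-by-term (or equivalently evaluating the antiderivative F(x) = -x^4 + 2*x^3/3 - 3*x^2 + 3*x at the endpoints):
  F(1) − F(−1) = -1/3 − (-23/3) = 22/3.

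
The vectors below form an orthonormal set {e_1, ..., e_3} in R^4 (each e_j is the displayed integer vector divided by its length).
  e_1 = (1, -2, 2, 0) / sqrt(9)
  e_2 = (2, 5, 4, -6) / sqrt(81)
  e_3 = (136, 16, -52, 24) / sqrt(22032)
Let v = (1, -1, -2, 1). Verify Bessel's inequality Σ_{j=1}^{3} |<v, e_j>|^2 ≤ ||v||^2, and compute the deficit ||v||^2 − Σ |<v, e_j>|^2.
Σ |<v, e_j>|^2 = 110/17; ||v||^2 = 7; deficit = 9/17

Write each e_j = u_j / sqrt(<u_j, u_j>) where u_j is the displayed integer vector. Then <v, e_j> = <v, u_j> / sqrt(<u_j, u_j>), so |<v, e_j>|^2 = <v, u_j>^2 / <u_j, u_j>.
Coefficients: <v, e_1> = -1/sqrt(9), <v, e_2> = -17/sqrt(81), <v, e_3> = 248/sqrt(22032).
Square and sum: Σ |<v, e_j>|^2 = 110/17.
Compute ||v||^2 = v·v = 7.
Deficit = 7 − 110/17 = 9/17 ≥ 0, confirming Bessel's inequality. (The deficit equals ||v − Σ <v,e_j> e_j||^2, the squared distance from v to span{e_j}.)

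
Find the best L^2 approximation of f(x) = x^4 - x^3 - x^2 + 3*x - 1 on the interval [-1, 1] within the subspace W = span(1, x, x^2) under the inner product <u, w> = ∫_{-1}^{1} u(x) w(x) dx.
g(x) = -x^2/7 + 12*x/5 - 38/35

The best approximation g ∈ W is the orthogonal projection of f onto W. Writing g = a_0 + a_1 x + a_2 x^2, the coefficients solve the normal equations G · a = b where
  G_{ij} = <φ_i, φ_j> and b_i = <f, φ_i>, with φ_0 = 1, φ_1 = x, φ_2 = x^2.
G =
  [2, 0, 2/3]
  [0, 2/3, 0]
  [2/3, 0, 2/5],
b = (-34/15, 8/5, -82/105).
Solving gives a_0 = -38/35, a_1 = 12/5, a_2 = -1/7, so
  g(x) = -x^2/7 + 12*x/5 - 38/35.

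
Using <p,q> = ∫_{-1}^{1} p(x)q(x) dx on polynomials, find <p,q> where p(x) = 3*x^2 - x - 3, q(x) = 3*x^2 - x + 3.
<p,q> = -206/15

Expand the product: p(x)·q(x) = 9*x^4 - 6*x^3 + x^2 - 9.
∫_{-1}^{1} of each monomial x^k gives [2/(k+1) if k even, 0 if k odd]. Integrating term-by-term (or equivalently evaluating the antiderivative F(x) = 9*x^5/5 - 3*x^4/2 + x^3/3 - 9*x at the endpoints):
  F(1) − F(−1) = -251/30 − (161/30) = -206/15.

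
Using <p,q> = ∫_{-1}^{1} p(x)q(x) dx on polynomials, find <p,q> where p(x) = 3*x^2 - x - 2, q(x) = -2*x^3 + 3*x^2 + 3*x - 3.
<p,q> = 22/5

Expand the product: p(x)·q(x) = -6*x^5 + 11*x^4 + 10*x^3 - 18*x^2 - 3*x + 6.
∫_{-1}^{1} of each monomial x^k gives [2/(k+1) if k even, 0 if k odd]. Integrating term-by-term (or equivalently evaluating the antiderivative F(x) = -x^6 + 11*x^5/5 + 5*x^4/2 - 6*x^3 - 3*x^2/2 + 6*x at the endpoints):
  F(1) − F(−1) = 11/5 − (-11/5) = 22/5.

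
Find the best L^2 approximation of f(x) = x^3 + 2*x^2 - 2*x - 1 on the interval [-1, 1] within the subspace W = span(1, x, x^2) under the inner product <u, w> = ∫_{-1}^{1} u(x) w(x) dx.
g(x) = 2*x^2 - 7*x/5 - 1

The best approximation g ∈ W is the orthogonal projection of f onto W. Writing g = a_0 + a_1 x + a_2 x^2, the coefficients solve the normal equations G · a = b where
  G_{ij} = <φ_i, φ_j> and b_i = <f, φ_i>, with φ_0 = 1, φ_1 = x, φ_2 = x^2.
G =
  [2, 0, 2/3]
  [0, 2/3, 0]
  [2/3, 0, 2/5],
b = (-2/3, -14/15, 2/15).
Solving gives a_0 = -1, a_1 = -7/5, a_2 = 2, so
  g(x) = 2*x^2 - 7*x/5 - 1.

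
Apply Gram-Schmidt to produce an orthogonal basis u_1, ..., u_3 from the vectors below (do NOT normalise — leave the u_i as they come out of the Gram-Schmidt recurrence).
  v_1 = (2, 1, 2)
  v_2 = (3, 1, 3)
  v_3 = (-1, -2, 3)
Orthogonal basis:
  u_1 = (2, 1, 2)
  u_2 = (1/9, -4/9, 1/9)
  u_3 = (-2, 0, 2)

Apply the Gram-Schmidt recurrence
  u_1 = v_1
  u_i = v_i − Σ_{j<i} ((v_i · u_j) / (u_j · u_j)) · u_j.

Step by step this gives:
  u_1 = (2, 1, 2)
  u_2 = (1/9, -4/9, 1/9)
  u_3 = (-2, 0, 2)

Orthogonality check:
  u_2 · u_1 = 0 (should be 0)
  u_3 · u_1 = 0 (should be 0)
  u_3 · u_2 = 0 (should be 0)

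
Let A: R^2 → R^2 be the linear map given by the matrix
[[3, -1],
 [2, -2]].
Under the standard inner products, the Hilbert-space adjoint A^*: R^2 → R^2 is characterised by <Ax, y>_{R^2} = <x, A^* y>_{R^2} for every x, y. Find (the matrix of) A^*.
A^* = A^T =
[[3, 2],
 [-1, -2]]

For real matrices with standard dot products, the defining identity <Ax, y> = <x, A^* y> gives (Ax)^T y = x^T (A^*) y, i.e. x^T A^T y = x^T (A^*) y. Since this holds for all x, y, we must have A^* = A^T. Therefore
A^* =
[[3, 2],
 [-1, -2]].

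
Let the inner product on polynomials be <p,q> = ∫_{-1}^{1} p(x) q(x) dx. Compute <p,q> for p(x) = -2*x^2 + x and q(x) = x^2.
<p,q> = -4/5

Expand the product: p(x)·q(x) = -2*x^4 + x^3.
∫_{-1}^{1} of each monomial x^k gives [2/(k+1) if k even, 0 if k odd]. Integrating term-by-term (or equivalently evaluating the antiderivative F(x) = -2*x^5/5 + x^4/4 at the endpoints):
  F(1) − F(−1) = -3/20 − (13/20) = -4/5.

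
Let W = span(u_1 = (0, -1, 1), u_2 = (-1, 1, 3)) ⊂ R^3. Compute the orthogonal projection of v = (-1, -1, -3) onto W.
proj_W(v) = (7/9, -5/9, -23/9)

Set up U = [u_1 | ... | u_2] ∈ R^(3×2). The projector onto W = col(U) is P = U (U^T U)^(-1) U^T.
Compute U^T U =
  [2, 2]
  [2, 11],
and U^T v = (-2, -9).
Solve U^T U · c = U^T v for the coefficients: c = (-2/9, -7/9). The projection is proj_W(v) = U c.
Check: (v - proj_W(v)) · u_1 = 0  (should be 0).
Check: (v - proj_W(v)) · u_2 = 0  (should be 0).
Result: proj_W(v) = (7/9, -5/9, -23/9).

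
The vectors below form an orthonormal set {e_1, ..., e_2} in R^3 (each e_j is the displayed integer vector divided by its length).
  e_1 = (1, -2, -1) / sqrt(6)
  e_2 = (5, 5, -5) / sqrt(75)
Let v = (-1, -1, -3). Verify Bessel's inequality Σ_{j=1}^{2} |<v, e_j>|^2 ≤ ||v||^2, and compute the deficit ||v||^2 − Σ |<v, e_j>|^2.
Σ |<v, e_j>|^2 = 3; ||v||^2 = 11; deficit = 8

Write each e_j = u_j / sqrt(<u_j, u_j>) where u_j is the displayed integer vector. Then <v, e_j> = <v, u_j> / sqrt(<u_j, u_j>), so |<v, e_j>|^2 = <v, u_j>^2 / <u_j, u_j>.
Coefficients: <v, e_1> = 4/sqrt(6), <v, e_2> = 5/sqrt(75).
Square and sum: Σ |<v, e_j>|^2 = 3.
Compute ||v||^2 = v·v = 11.
Deficit = 11 − 3 = 8 ≥ 0, confirming Bessel's inequality. (The deficit equals ||v − Σ <v,e_j> e_j||^2, the squared distance from v to span{e_j}.)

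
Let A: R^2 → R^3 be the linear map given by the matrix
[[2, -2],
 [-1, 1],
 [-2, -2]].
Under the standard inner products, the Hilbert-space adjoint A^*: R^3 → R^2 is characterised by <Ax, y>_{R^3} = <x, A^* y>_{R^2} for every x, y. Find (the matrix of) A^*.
A^* = A^T =
[[2, -1, -2],
 [-2, 1, -2]]

For real matrices with standard dot products, the defining identity <Ax, y> = <x, A^* y> gives (Ax)^T y = x^T (A^*) y, i.e. x^T A^T y = x^T (A^*) y. Since this holds for all x, y, we must have A^* = A^T. Therefore
A^* =
[[2, -1, -2],
 [-2, 1, -2]].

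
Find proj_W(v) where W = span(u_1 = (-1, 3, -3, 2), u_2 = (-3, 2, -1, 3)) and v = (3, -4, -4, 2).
proj_W(v) = (388/205, 89/205, -268/205, -239/205)

Set up U = [u_1 | ... | u_2] ∈ R^(4×2). The projector onto W = col(U) is P = U (U^T U)^(-1) U^T.
Compute U^T U =
  [23, 18]
  [18, 23],
and U^T v = (1, -7).
Solve U^T U · c = U^T v for the coefficients: c = (149/205, -179/205). The projection is proj_W(v) = U c.
Check: (v - proj_W(v)) · u_1 = 0  (should be 0).
Check: (v - proj_W(v)) · u_2 = 0  (should be 0).
Result: proj_W(v) = (388/205, 89/205, -268/205, -239/205).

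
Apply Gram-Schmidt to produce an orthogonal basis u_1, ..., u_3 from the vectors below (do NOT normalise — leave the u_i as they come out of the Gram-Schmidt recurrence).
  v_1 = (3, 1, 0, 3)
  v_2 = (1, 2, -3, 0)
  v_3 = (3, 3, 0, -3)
Orthogonal basis:
  u_1 = (3, 1, 0, 3)
  u_2 = (4/19, 33/19, -3, -15/19)
  u_3 = (576/241, 414/241, 468/241, -714/241)

Apply the Gram-Schmidt recurrence
  u_1 = v_1
  u_i = v_i − Σ_{j<i} ((v_i · u_j) / (u_j · u_j)) · u_j.

Step by step this gives:
  u_1 = (3, 1, 0, 3)
  u_2 = (4/19, 33/19, -3, -15/19)
  u_3 = (576/241, 414/241, 468/241, -714/241)

Orthogonality check:
  u_2 · u_1 = 0 (should be 0)
  u_3 · u_1 = 0 (should be 0)
  u_3 · u_2 = 0 (should be 0)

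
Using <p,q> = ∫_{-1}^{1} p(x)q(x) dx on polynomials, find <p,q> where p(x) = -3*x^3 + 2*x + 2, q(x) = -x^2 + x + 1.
<p,q> = 14/5

Expand the product: p(x)·q(x) = 3*x^5 - 3*x^4 - 5*x^3 + 4*x + 2.
∫_{-1}^{1} of each monomial x^k gives [2/(k+1) if k even, 0 if k odd]. Integrating term-by-term (or equivalently evaluating the antiderivative F(x) = x^6/2 - 3*x^5/5 - 5*x^4/4 + 2*x^2 + 2*x at the endpoints):
  F(1) − F(−1) = 53/20 − (-3/20) = 14/5.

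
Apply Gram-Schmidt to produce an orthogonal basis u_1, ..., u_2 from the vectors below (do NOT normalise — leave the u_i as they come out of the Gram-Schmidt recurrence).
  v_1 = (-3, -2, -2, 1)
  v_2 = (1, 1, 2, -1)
Orthogonal basis:
  u_1 = (-3, -2, -2, 1)
  u_2 = (-2/3, -1/9, 8/9, -4/9)

Apply the Gram-Schmidt recurrence
  u_1 = v_1
  u_i = v_i − Σ_{j<i} ((v_i · u_j) / (u_j · u_j)) · u_j.

Step by step this gives:
  u_1 = (-3, -2, -2, 1)
  u_2 = (-2/3, -1/9, 8/9, -4/9)

Orthogonality check:
  u_2 · u_1 = 0 (should be 0)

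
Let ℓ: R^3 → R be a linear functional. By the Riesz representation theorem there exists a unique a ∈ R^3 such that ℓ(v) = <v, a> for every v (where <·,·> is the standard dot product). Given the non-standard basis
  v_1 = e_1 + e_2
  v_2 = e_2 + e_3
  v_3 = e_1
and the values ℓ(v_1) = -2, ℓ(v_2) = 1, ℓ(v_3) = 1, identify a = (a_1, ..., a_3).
a = (1, -3, 4)

Write a = (a_1, ..., a_3) in the standard basis. For each basis vector v_i, ℓ(v_i) = <v_i, a> is a linear equation in the a_j's. Collect the n equations into a matrix system V a = ℓ, where row i of V is v_i (expressed in the standard basis). Since V is invertible (lower-triangular with 1s on the diagonal, up to permutation), solve by back-substitution:
  V =
[[1, 1, 0],
 [0, 1, 1],
 [1, 0, 0]]
  V a = (-2, 1, 1)
Solving gives a = (1, -3, 4).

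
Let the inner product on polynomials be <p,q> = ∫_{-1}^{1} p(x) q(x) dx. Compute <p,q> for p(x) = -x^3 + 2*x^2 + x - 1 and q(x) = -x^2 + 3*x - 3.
<p,q> = 8/3

Expand the product: p(x)·q(x) = x^5 - 5*x^4 + 8*x^3 - 2*x^2 - 6*x + 3.
∫_{-1}^{1} of each monomial x^k gives [2/(k+1) if k even, 0 if k odd]. Integrating term-by-term (or equivalently evaluating the antiderivative F(x) = x^6/6 - x^5 + 2*x^4 - 2*x^3/3 - 3*x^2 + 3*x at the endpoints):
  F(1) − F(−1) = 1/2 − (-13/6) = 8/3.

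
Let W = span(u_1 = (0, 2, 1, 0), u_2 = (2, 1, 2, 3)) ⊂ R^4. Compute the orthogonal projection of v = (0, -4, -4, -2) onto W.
proj_W(v) = (-42/37, -165/37, -114/37, -63/37)

Set up U = [u_1 | ... | u_2] ∈ R^(4×2). The projector onto W = col(U) is P = U (U^T U)^(-1) U^T.
Compute U^T U =
  [5, 4]
  [4, 18],
and U^T v = (-12, -18).
Solve U^T U · c = U^T v for the coefficients: c = (-72/37, -21/37). The projection is proj_W(v) = U c.
Check: (v - proj_W(v)) · u_1 = 0  (should be 0).
Check: (v - proj_W(v)) · u_2 = 0  (should be 0).
Result: proj_W(v) = (-42/37, -165/37, -114/37, -63/37).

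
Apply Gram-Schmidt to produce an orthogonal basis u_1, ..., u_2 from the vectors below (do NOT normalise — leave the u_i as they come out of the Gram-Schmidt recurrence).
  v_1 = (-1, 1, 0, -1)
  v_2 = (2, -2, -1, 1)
Orthogonal basis:
  u_1 = (-1, 1, 0, -1)
  u_2 = (1/3, -1/3, -1, -2/3)

Apply the Gram-Schmidt recurrence
  u_1 = v_1
  u_i = v_i − Σ_{j<i} ((v_i · u_j) / (u_j · u_j)) · u_j.

Step by step this gives:
  u_1 = (-1, 1, 0, -1)
  u_2 = (1/3, -1/3, -1, -2/3)

Orthogonality check:
  u_2 · u_1 = 0 (should be 0)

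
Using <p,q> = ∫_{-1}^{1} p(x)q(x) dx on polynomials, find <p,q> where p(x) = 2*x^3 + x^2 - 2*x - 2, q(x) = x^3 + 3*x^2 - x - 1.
<p,q> = 88/105

Expand the product: p(x)·q(x) = 2*x^6 + 7*x^5 - x^4 - 11*x^3 - 5*x^2 + 4*x + 2.
∫_{-1}^{1} of each monomial x^k gives [2/(k+1) if k even, 0 if k odd]. Integrating term-by-term (or equivalently evaluating the antiderivative F(x) = 2*x^7/7 + 7*x^6/6 - x^5/5 - 11*x^4/4 - 5*x^3/3 + 2*x^2 + 2*x at the endpoints):
  F(1) − F(−1) = 117/140 − (-1/420) = 88/105.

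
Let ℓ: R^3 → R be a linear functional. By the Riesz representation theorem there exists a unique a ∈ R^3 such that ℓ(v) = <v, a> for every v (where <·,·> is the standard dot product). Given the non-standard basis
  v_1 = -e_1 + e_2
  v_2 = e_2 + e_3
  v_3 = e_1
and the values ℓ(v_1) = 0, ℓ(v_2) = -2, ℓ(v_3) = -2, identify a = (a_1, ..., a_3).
a = (-2, -2, 0)

Write a = (a_1, ..., a_3) in the standard basis. For each basis vector v_i, ℓ(v_i) = <v_i, a> is a linear equation in the a_j's. Collect the n equations into a matrix system V a = ℓ, where row i of V is v_i (expressed in the standard basis). Since V is invertible (lower-triangular with 1s on the diagonal, up to permutation), solve by back-substitution:
  V =
[[-1, 1, 0],
 [0, 1, 1],
 [1, 0, 0]]
  V a = (0, -2, -2)
Solving gives a = (-2, -2, 0).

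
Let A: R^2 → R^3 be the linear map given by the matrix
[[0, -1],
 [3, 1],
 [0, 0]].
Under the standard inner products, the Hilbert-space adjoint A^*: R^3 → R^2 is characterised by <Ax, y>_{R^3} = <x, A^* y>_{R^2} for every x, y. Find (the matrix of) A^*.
A^* = A^T =
[[0, 3, 0],
 [-1, 1, 0]]

For real matrices with standard dot products, the defining identity <Ax, y> = <x, A^* y> gives (Ax)^T y = x^T (A^*) y, i.e. x^T A^T y = x^T (A^*) y. Since this holds for all x, y, we must have A^* = A^T. Therefore
A^* =
[[0, 3, 0],
 [-1, 1, 0]].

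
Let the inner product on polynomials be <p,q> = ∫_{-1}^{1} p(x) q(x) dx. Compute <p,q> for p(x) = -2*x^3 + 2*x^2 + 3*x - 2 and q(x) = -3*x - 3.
<p,q> = 22/5

Expand the product: p(x)·q(x) = 6*x^4 - 15*x^2 - 3*x + 6.
∫_{-1}^{1} of each monomial x^k gives [2/(k+1) if k even, 0 if k odd]. Integrating term-by-term (or equivalently evaluating the antiderivative F(x) = 6*x^5/5 - 5*x^3 - 3*x^2/2 + 6*x at the endpoints):
  F(1) − F(−1) = 7/10 − (-37/10) = 22/5.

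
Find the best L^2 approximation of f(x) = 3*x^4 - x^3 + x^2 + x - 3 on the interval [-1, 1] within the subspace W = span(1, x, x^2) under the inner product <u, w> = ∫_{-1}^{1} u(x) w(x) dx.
g(x) = 25*x^2/7 + 2*x/5 - 114/35

The best approximation g ∈ W is the orthogonal projection of f onto W. Writing g = a_0 + a_1 x + a_2 x^2, the coefficients solve the normal equations G · a = b where
  G_{ij} = <φ_i, φ_j> and b_i = <f, φ_i>, with φ_0 = 1, φ_1 = x, φ_2 = x^2.
G =
  [2, 0, 2/3]
  [0, 2/3, 0]
  [2/3, 0, 2/5],
b = (-62/15, 4/15, -26/35).
Solving gives a_0 = -114/35, a_1 = 2/5, a_2 = 25/7, so
  g(x) = 25*x^2/7 + 2*x/5 - 114/35.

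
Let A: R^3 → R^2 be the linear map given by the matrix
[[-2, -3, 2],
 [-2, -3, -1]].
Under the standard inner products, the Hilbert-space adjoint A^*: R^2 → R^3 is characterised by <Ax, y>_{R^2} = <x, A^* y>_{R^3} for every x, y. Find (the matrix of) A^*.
A^* = A^T =
[[-2, -2],
 [-3, -3],
 [2, -1]]

For real matrices with standard dot products, the defining identity <Ax, y> = <x, A^* y> gives (Ax)^T y = x^T (A^*) y, i.e. x^T A^T y = x^T (A^*) y. Since this holds for all x, y, we must have A^* = A^T. Therefore
A^* =
[[-2, -2],
 [-3, -3],
 [2, -1]].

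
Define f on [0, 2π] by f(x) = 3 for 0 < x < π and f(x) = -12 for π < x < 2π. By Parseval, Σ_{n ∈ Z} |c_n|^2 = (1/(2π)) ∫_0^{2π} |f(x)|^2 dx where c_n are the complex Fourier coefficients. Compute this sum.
Σ |c_n|^2 = 153/2

Parseval equates the L^2 energy of f (normalised by 1/(2π)) with the ℓ^2 sum of its Fourier coefficients: (1/(2π)) ∫_0^{2π} |f|^2 = Σ |c_n|^2.
Compute the left side: (1/(2π)) [∫_0^π 3^2 dx + ∫_π^{2π} (-12)^2 dx] = (1/(2π)) · (9π + 144π) = (9 + 144)/2 = 153/2.
So Σ_{n ∈ Z} |c_n|^2 = 153/2.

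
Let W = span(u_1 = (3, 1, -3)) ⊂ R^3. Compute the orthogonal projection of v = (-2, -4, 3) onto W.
proj_W(v) = (-3, -1, 3)

Set up U = [u_1 | ... | u_1] ∈ R^(3×1). The projector onto W = col(U) is P = U (U^T U)^(-1) U^T.
Compute U^T U =
  [19],
and U^T v = (-19).
Solve U^T U · c = U^T v for the coefficients: c = (-1). The projection is proj_W(v) = U c.
Check: (v - proj_W(v)) · u_1 = 0  (should be 0).
Result: proj_W(v) = (-3, -1, 3).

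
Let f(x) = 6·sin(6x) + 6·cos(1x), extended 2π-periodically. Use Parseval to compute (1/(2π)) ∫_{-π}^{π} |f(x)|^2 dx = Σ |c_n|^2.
Σ |c_n|^2 = 36

Expand |f|^2 and use orthogonality of {sin(nx), cos(mx)} on [-π, π]:
  ∫_{-π}^{π} sin(nx)^2 dx = π, ∫ cos(mx)^2 dx = π, and cross terms integrate to 0.
So ∫_{-π}^{π} f(x)^2 dx = 6^2 · π + 6^2 · π = (36 + 36)π.
Divide by 2π: (36 + 36)/2 = 36.
By Parseval, this equals Σ |c_n|^2.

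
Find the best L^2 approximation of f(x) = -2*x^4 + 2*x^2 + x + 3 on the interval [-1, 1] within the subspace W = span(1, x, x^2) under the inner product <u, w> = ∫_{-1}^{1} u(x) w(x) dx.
g(x) = 2*x^2/7 + x + 111/35

The best approximation g ∈ W is the orthogonal projection of f onto W. Writing g = a_0 + a_1 x + a_2 x^2, the coefficients solve the normal equations G · a = b where
  G_{ij} = <φ_i, φ_j> and b_i = <f, φ_i>, with φ_0 = 1, φ_1 = x, φ_2 = x^2.
G =
  [2, 0, 2/3]
  [0, 2/3, 0]
  [2/3, 0, 2/5],
b = (98/15, 2/3, 78/35).
Solving gives a_0 = 111/35, a_1 = 1, a_2 = 2/7, so
  g(x) = 2*x^2/7 + x + 111/35.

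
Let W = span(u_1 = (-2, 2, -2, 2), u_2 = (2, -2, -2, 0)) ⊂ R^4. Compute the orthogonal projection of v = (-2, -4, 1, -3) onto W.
proj_W(v) = (15/11, -15/11, 19/11, -17/11)

Set up U = [u_1 | ... | u_2] ∈ R^(4×2). The projector onto W = col(U) is P = U (U^T U)^(-1) U^T.
Compute U^T U =
  [16, -4]
  [-4, 12],
and U^T v = (-12, 2).
Solve U^T U · c = U^T v for the coefficients: c = (-17/22, -1/11). The projection is proj_W(v) = U c.
Check: (v - proj_W(v)) · u_1 = 0  (should be 0).
Check: (v - proj_W(v)) · u_2 = 0  (should be 0).
Result: proj_W(v) = (15/11, -15/11, 19/11, -17/11).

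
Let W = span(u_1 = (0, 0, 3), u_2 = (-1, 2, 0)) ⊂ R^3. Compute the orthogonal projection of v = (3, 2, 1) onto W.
proj_W(v) = (-1/5, 2/5, 1)

Set up U = [u_1 | ... | u_2] ∈ R^(3×2). The projector onto W = col(U) is P = U (U^T U)^(-1) U^T.
Compute U^T U =
  [9, 0]
  [0, 5],
and U^T v = (3, 1).
Solve U^T U · c = U^T v for the coefficients: c = (1/3, 1/5). The projection is proj_W(v) = U c.
Check: (v - proj_W(v)) · u_1 = 0  (should be 0).
Check: (v - proj_W(v)) · u_2 = 0  (should be 0).
Result: proj_W(v) = (-1/5, 2/5, 1).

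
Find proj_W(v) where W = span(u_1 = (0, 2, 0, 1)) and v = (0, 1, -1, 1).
proj_W(v) = (0, 6/5, 0, 3/5)

Set up U = [u_1 | ... | u_1] ∈ R^(4×1). The projector onto W = col(U) is P = U (U^T U)^(-1) U^T.
Compute U^T U =
  [5],
and U^T v = (3).
Solve U^T U · c = U^T v for the coefficients: c = (3/5). The projection is proj_W(v) = U c.
Check: (v - proj_W(v)) · u_1 = 0  (should be 0).
Result: proj_W(v) = (0, 6/5, 0, 3/5).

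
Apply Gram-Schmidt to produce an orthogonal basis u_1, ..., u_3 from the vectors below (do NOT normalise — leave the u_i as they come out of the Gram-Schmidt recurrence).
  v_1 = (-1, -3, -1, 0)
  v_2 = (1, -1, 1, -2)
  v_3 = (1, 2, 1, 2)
Orthogonal basis:
  u_1 = (-1, -3, -1, 0)
  u_2 = (12/11, -8/11, 12/11, -2)
  u_3 = (15/19, -10/19, 15/19, 20/19)

Apply the Gram-Schmidt recurrence
  u_1 = v_1
  u_i = v_i − Σ_{j<i} ((v_i · u_j) / (u_j · u_j)) · u_j.

Step by step this gives:
  u_1 = (-1, -3, -1, 0)
  u_2 = (12/11, -8/11, 12/11, -2)
  u_3 = (15/19, -10/19, 15/19, 20/19)

Orthogonality check:
  u_2 · u_1 = 0 (should be 0)
  u_3 · u_1 = 0 (should be 0)
  u_3 · u_2 = 0 (should be 0)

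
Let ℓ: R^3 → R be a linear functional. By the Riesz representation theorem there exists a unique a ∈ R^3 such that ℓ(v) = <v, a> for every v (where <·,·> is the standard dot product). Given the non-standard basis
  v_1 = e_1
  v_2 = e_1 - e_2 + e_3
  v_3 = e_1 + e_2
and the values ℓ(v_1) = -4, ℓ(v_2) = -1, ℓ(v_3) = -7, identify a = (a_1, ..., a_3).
a = (-4, -3, 0)

Write a = (a_1, ..., a_3) in the standard basis. For each basis vector v_i, ℓ(v_i) = <v_i, a> is a linear equation in the a_j's. Collect the n equations into a matrix system V a = ℓ, where row i of V is v_i (expressed in the standard basis). Since V is invertible (lower-triangular with 1s on the diagonal, up to permutation), solve by back-substitution:
  V =
[[1, 0, 0],
 [1, -1, 1],
 [1, 1, 0]]
  V a = (-4, -1, -7)
Solving gives a = (-4, -3, 0).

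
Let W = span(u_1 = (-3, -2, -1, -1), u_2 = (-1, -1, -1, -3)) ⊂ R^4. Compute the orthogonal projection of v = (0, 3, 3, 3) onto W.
proj_W(v) = (16/11, 15/11, 14/11, 40/11)

Set up U = [u_1 | ... | u_2] ∈ R^(4×2). The projector onto W = col(U) is P = U (U^T U)^(-1) U^T.
Compute U^T U =
  [15, 9]
  [9, 12],
and U^T v = (-12, -15).
Solve U^T U · c = U^T v for the coefficients: c = (-1/11, -13/11). The projection is proj_W(v) = U c.
Check: (v - proj_W(v)) · u_1 = 0  (should be 0).
Check: (v - proj_W(v)) · u_2 = 0  (should be 0).
Result: proj_W(v) = (16/11, 15/11, 14/11, 40/11).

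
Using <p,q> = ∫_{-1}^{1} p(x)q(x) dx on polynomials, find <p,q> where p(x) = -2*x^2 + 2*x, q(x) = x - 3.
<p,q> = 16/3

Expand the product: p(x)·q(x) = -2*x^3 + 8*x^2 - 6*x.
∫_{-1}^{1} of each monomial x^k gives [2/(k+1) if k even, 0 if k odd]. Integrating term-by-term (or equivalently evaluating the antiderivative F(x) = -x^4/2 + 8*x^3/3 - 3*x^2 at the endpoints):
  F(1) − F(−1) = -5/6 − (-37/6) = 16/3.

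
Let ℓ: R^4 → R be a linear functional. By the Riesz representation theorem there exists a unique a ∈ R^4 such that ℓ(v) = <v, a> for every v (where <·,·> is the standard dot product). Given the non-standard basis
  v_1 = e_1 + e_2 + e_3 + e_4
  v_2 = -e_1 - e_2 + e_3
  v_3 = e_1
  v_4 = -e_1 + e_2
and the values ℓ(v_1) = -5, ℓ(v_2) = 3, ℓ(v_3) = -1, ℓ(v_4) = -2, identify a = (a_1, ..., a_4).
a = (-1, -3, -1, 0)

Write a = (a_1, ..., a_4) in the standard basis. For each basis vector v_i, ℓ(v_i) = <v_i, a> is a linear equation in the a_j's. Collect the n equations into a matrix system V a = ℓ, where row i of V is v_i (expressed in the standard basis). Since V is invertible (lower-triangular with 1s on the diagonal, up to permutation), solve by back-substitution:
  V =
[[1, 1, 1, 1],
 [-1, -1, 1, 0],
 [1, 0, 0, 0],
 [-1, 1, 0, 0]]
  V a = (-5, 3, -1, -2)
Solving gives a = (-1, -3, -1, 0).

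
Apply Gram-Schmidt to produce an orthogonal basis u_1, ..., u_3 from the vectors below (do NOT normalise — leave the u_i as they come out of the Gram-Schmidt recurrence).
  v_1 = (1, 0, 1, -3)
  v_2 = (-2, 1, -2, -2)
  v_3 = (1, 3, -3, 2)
Orthogonal basis:
  u_1 = (1, 0, 1, -3)
  u_2 = (-24/11, 1, -24/11, -16/11)
  u_3 = (347/139, 368/139, -209/139, 46/139)

Apply the Gram-Schmidt recurrence
  u_1 = v_1
  u_i = v_i − Σ_{j<i} ((v_i · u_j) / (u_j · u_j)) · u_j.

Step by step this gives:
  u_1 = (1, 0, 1, -3)
  u_2 = (-24/11, 1, -24/11, -16/11)
  u_3 = (347/139, 368/139, -209/139, 46/139)

Orthogonality check:
  u_2 · u_1 = 0 (should be 0)
  u_3 · u_1 = 0 (should be 0)
  u_3 · u_2 = 0 (should be 0)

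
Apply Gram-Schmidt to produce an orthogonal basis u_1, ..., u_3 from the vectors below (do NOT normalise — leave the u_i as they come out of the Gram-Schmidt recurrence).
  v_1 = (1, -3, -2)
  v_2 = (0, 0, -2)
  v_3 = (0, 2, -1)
Orthogonal basis:
  u_1 = (1, -3, -2)
  u_2 = (-2/7, 6/7, -10/7)
  u_3 = (3/5, 1/5, 0)

Apply the Gram-Schmidt recurrence
  u_1 = v_1
  u_i = v_i − Σ_{j<i} ((v_i · u_j) / (u_j · u_j)) · u_j.

Step by step this gives:
  u_1 = (1, -3, -2)
  u_2 = (-2/7, 6/7, -10/7)
  u_3 = (3/5, 1/5, 0)

Orthogonality check:
  u_2 · u_1 = 0 (should be 0)
  u_3 · u_1 = 0 (should be 0)
  u_3 · u_2 = 0 (should be 0)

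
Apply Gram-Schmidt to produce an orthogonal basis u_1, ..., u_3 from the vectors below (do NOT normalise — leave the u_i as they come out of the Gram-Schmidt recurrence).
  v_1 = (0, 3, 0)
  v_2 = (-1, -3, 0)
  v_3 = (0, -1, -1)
Orthogonal basis:
  u_1 = (0, 3, 0)
  u_2 = (-1, 0, 0)
  u_3 = (0, 0, -1)

Apply the Gram-Schmidt recurrence
  u_1 = v_1
  u_i = v_i − Σ_{j<i} ((v_i · u_j) / (u_j · u_j)) · u_j.

Step by step this gives:
  u_1 = (0, 3, 0)
  u_2 = (-1, 0, 0)
  u_3 = (0, 0, -1)

Orthogonality check:
  u_2 · u_1 = 0 (should be 0)
  u_3 · u_1 = 0 (should be 0)
  u_3 · u_2 = 0 (should be 0)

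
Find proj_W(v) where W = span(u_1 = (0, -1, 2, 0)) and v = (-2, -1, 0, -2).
proj_W(v) = (0, -1/5, 2/5, 0)

Set up U = [u_1 | ... | u_1] ∈ R^(4×1). The projector onto W = col(U) is P = U (U^T U)^(-1) U^T.
Compute U^T U =
  [5],
and U^T v = (1).
Solve U^T U · c = U^T v for the coefficients: c = (1/5). The projection is proj_W(v) = U c.
Check: (v - proj_W(v)) · u_1 = 0  (should be 0).
Result: proj_W(v) = (0, -1/5, 2/5, 0).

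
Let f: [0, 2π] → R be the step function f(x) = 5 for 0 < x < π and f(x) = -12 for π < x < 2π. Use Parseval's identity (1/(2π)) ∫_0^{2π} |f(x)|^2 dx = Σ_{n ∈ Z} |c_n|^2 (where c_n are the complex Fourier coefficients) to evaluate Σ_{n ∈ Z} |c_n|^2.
Σ |c_n|^2 = 169/2

Parseval equates the L^2 energy of f (normalised by 1/(2π)) with the ℓ^2 sum of its Fourier coefficients: (1/(2π)) ∫_0^{2π} |f|^2 = Σ |c_n|^2.
Compute the left side: (1/(2π)) [∫_0^π 5^2 dx + ∫_π^{2π} (-12)^2 dx] = (1/(2π)) · (25π + 144π) = (25 + 144)/2 = 169/2.
So Σ_{n ∈ Z} |c_n|^2 = 169/2.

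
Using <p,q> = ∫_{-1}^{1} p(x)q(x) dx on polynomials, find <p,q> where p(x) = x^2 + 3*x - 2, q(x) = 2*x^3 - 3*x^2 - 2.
<p,q> = 178/15

Expand the product: p(x)·q(x) = 2*x^5 + 3*x^4 - 13*x^3 + 4*x^2 - 6*x + 4.
∫_{-1}^{1} of each monomial x^k gives [2/(k+1) if k even, 0 if k odd]. Integrating term-by-term (or equivalently evaluating the antiderivative F(x) = x^6/3 + 3*x^5/5 - 13*x^4/4 + 4*x^3/3 - 3*x^2 + 4*x at the endpoints):
  F(1) − F(−1) = 1/60 − (-237/20) = 178/15.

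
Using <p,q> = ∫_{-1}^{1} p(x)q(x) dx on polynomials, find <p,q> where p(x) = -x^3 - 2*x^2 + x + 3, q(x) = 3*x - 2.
<p,q> = -128/15

Expand the product: p(x)·q(x) = -3*x^4 - 4*x^3 + 7*x^2 + 7*x - 6.
∫_{-1}^{1} of each monomial x^k gives [2/(k+1) if k even, 0 if k odd]. Integrating term-by-term (or equivalently evaluating the antiderivative F(x) = -3*x^5/5 - x^4 + 7*x^3/3 + 7*x^2/2 - 6*x at the endpoints):
  F(1) − F(−1) = -53/30 − (203/30) = -128/15.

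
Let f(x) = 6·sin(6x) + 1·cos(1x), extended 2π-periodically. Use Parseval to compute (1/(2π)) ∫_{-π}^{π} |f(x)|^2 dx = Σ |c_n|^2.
Σ |c_n|^2 = 37/2

Expand |f|^2 and use orthogonality of {sin(nx), cos(mx)} on [-π, π]:
  ∫_{-π}^{π} sin(nx)^2 dx = π, ∫ cos(mx)^2 dx = π, and cross terms integrate to 0.
So ∫_{-π}^{π} f(x)^2 dx = 6^2 · π + 1^2 · π = (36 + 1)π.
Divide by 2π: (36 + 1)/2 = 37/2.
By Parseval, this equals Σ |c_n|^2.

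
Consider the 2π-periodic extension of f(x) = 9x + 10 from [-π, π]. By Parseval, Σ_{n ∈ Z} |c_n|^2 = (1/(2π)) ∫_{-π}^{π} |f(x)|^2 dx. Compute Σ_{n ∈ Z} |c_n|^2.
Σ |c_n|^2 = 27π^2 + 100

Expand and integrate term by term over [-π, π]:
  ∫ (9x)^2 dx = 81·(2π^3/3); ∫ 2·9·(10)·x dx = 0 (odd integrand); ∫ 10^2 dx = 100·2π.
So (1/(2π)) ∫_{-π}^{π} (9x + 10)^2 dx = 81π^2/3 + 100 = 27π^2 + 100.
Parseval ⇒ Σ |c_n|^2 = 27π^2 + 100.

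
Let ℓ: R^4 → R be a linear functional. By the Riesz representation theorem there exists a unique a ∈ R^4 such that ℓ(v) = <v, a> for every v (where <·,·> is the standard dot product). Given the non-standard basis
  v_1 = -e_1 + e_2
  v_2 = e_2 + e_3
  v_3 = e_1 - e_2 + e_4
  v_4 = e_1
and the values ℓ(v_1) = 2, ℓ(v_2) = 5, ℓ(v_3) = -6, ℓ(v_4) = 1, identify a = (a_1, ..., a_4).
a = (1, 3, 2, -4)

Write a = (a_1, ..., a_4) in the standard basis. For each basis vector v_i, ℓ(v_i) = <v_i, a> is a linear equation in the a_j's. Collect the n equations into a matrix system V a = ℓ, where row i of V is v_i (expressed in the standard basis). Since V is invertible (lower-triangular with 1s on the diagonal, up to permutation), solve by back-substitution:
  V =
[[-1, 1, 0, 0],
 [0, 1, 1, 0],
 [1, -1, 0, 1],
 [1, 0, 0, 0]]
  V a = (2, 5, -6, 1)
Solving gives a = (1, 3, 2, -4).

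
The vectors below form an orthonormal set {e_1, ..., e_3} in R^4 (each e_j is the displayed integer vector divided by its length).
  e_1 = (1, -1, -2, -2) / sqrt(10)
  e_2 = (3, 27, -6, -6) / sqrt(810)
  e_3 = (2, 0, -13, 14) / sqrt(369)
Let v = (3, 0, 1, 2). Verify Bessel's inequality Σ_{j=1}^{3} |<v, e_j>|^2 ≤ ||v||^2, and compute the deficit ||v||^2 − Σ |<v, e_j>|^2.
Σ |<v, e_j>|^2 = 90/41; ||v||^2 = 14; deficit = 484/41

Write each e_j = u_j / sqrt(<u_j, u_j>) where u_j is the displayed integer vector. Then <v, e_j> = <v, u_j> / sqrt(<u_j, u_j>), so |<v, e_j>|^2 = <v, u_j>^2 / <u_j, u_j>.
Coefficients: <v, e_1> = -3/sqrt(10), <v, e_2> = -9/sqrt(810), <v, e_3> = 21/sqrt(369).
Square and sum: Σ |<v, e_j>|^2 = 90/41.
Compute ||v||^2 = v·v = 14.
Deficit = 14 − 90/41 = 484/41 ≥ 0, confirming Bessel's inequality. (The deficit equals ||v − Σ <v,e_j> e_j||^2, the squared distance from v to span{e_j}.)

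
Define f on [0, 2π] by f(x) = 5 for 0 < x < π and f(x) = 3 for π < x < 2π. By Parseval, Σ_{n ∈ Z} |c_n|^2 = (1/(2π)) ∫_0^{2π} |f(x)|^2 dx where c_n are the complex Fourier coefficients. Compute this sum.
Σ |c_n|^2 = 17

Parseval equates the L^2 energy of f (normalised by 1/(2π)) with the ℓ^2 sum of its Fourier coefficients: (1/(2π)) ∫_0^{2π} |f|^2 = Σ |c_n|^2.
Compute the left side: (1/(2π)) [∫_0^π 5^2 dx + ∫_π^{2π} 3^2 dx] = (1/(2π)) · (25π + 9π) = (25 + 9)/2 = 17.
So Σ_{n ∈ Z} |c_n|^2 = 17.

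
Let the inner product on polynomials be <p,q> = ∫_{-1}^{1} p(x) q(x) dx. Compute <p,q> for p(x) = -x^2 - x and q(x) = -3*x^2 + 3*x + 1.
<p,q> = -22/15

Expand the product: p(x)·q(x) = 3*x^4 - 4*x^2 - x.
∫_{-1}^{1} of each monomial x^k gives [2/(k+1) if k even, 0 if k odd]. Integrating term-by-term (or equivalently evaluating the antiderivative F(x) = 3*x^5/5 - 4*x^3/3 - x^2/2 at the endpoints):
  F(1) − F(−1) = -37/30 − (7/30) = -22/15.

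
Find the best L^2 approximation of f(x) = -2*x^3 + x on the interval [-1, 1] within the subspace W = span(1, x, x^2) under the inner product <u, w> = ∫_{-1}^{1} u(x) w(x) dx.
g(x) = -x/5

The best approximation g ∈ W is the orthogonal projection of f onto W. Writing g = a_0 + a_1 x + a_2 x^2, the coefficients solve the normal equations G · a = b where
  G_{ij} = <φ_i, φ_j> and b_i = <f, φ_i>, with φ_0 = 1, φ_1 = x, φ_2 = x^2.
G =
  [2, 0, 2/3]
  [0, 2/3, 0]
  [2/3, 0, 2/5],
b = (0, -2/15, 0).
Solving gives a_0 = 0, a_1 = -1/5, a_2 = 0, so
  g(x) = -x/5.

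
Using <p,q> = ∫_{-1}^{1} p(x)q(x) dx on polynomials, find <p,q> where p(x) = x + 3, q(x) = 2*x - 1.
<p,q> = -14/3

Expand the product: p(x)·q(x) = 2*x^2 + 5*x - 3.
∫_{-1}^{1} of each monomial x^k gives [2/(k+1) if k even, 0 if k odd]. Integrating term-by-term (or equivalently evaluating the antiderivative F(x) = 2*x^3/3 + 5*x^2/2 - 3*x at the endpoints):
  F(1) − F(−1) = 1/6 − (29/6) = -14/3.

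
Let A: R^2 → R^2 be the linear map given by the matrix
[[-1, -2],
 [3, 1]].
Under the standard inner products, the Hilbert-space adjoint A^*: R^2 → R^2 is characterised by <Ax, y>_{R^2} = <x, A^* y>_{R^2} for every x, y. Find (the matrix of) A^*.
A^* = A^T =
[[-1, 3],
 [-2, 1]]

For real matrices with standard dot products, the defining identity <Ax, y> = <x, A^* y> gives (Ax)^T y = x^T (A^*) y, i.e. x^T A^T y = x^T (A^*) y. Since this holds for all x, y, we must have A^* = A^T. Therefore
A^* =
[[-1, 3],
 [-2, 1]].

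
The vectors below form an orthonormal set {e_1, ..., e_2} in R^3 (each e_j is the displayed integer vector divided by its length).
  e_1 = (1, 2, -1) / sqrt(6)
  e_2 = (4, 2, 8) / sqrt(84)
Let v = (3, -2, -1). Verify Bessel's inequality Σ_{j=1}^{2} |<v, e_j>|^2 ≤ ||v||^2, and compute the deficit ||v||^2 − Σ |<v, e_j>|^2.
Σ |<v, e_j>|^2 = 0; ||v||^2 = 14; deficit = 14

Write each e_j = u_j / sqrt(<u_j, u_j>) where u_j is the displayed integer vector. Then <v, e_j> = <v, u_j> / sqrt(<u_j, u_j>), so |<v, e_j>|^2 = <v, u_j>^2 / <u_j, u_j>.
Coefficients: <v, e_1> = 0/sqrt(6), <v, e_2> = 0/sqrt(84).
Square and sum: Σ |<v, e_j>|^2 = 0.
Compute ||v||^2 = v·v = 14.
Deficit = 14 − 0 = 14 ≥ 0, confirming Bessel's inequality. (The deficit equals ||v − Σ <v,e_j> e_j||^2, the squared distance from v to span{e_j}.)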